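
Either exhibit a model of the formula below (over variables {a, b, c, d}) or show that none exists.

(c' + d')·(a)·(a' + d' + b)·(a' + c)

Unit clause (a) forces a = 1.
Unit clause (c) forces c = 1.
Unit clause (d') forces d = 0.
No clause remains; b is free.

a: 1, b: 1, c: 1, d: 0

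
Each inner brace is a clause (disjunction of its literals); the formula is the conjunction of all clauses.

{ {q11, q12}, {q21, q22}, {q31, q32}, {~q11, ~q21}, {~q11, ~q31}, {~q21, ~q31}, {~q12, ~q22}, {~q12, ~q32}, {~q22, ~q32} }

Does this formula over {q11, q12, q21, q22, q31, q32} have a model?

Try q11 = 1.
(~q21) alone gives q21 = 0.
(q22) alone gives q22 = 1.
(~q31) alone gives q31 = 0.
(q32) alone gives q32 = 1.
But (~q32) is also a unit clause — contradiction.
Undo q11 and try q11 = 0.
(q12) alone gives q12 = 1.
(~q22) alone gives q22 = 0.
(q21) alone gives q21 = 1.
(~q31) alone gives q31 = 0.
(q32) alone gives q32 = 1.
But (~q32) is also a unit clause — contradiction.
Neither q11 = 1 nor q11 = 0 works.
No assignment satisfies every clause.

Unsatisfiable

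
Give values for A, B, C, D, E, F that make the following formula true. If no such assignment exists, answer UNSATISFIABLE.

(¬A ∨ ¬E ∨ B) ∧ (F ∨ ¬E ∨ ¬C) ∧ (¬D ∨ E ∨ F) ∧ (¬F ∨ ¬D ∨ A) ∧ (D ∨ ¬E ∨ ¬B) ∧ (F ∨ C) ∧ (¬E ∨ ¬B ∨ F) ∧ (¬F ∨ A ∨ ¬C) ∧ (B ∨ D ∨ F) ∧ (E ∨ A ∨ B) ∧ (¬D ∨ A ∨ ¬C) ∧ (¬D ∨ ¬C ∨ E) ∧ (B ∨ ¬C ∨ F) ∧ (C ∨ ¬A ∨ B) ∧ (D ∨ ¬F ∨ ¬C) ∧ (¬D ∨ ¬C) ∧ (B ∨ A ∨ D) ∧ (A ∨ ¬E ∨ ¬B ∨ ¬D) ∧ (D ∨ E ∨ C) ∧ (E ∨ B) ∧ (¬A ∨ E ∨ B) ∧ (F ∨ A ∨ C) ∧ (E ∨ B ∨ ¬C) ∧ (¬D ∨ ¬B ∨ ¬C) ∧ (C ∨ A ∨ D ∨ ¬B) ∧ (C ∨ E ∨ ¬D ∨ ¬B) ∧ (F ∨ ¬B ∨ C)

Case F = False:
(C) alone gives C = True.
(¬E) alone gives E = False.
(¬D) alone gives D = False.
(B) alone gives B = True.
All clauses hold; A can take either value.

A=False,  B=True,  C=True,  D=False,  E=False,  F=False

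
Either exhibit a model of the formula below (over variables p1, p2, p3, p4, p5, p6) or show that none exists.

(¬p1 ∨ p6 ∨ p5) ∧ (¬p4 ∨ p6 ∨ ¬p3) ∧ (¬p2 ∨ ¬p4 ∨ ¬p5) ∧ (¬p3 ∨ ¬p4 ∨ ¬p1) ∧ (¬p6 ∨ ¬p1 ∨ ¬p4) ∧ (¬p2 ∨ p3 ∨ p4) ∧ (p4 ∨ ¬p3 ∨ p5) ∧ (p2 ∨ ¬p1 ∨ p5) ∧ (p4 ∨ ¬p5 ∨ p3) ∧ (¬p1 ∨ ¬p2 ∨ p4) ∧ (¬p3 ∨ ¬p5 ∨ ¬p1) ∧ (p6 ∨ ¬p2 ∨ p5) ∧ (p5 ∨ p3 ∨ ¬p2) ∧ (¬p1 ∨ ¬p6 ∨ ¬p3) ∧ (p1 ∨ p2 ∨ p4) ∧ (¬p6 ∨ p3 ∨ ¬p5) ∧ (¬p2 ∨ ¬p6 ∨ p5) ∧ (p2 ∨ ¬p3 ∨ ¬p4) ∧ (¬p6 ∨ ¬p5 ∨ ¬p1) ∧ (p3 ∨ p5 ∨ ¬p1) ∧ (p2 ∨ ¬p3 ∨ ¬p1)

p1: False; p2: False; p3: False; p4: True; p5: False; p6: False

Case p1 = False:
Case p2 = False:
From the singleton clause (p4), p4 = True.
From the singleton clause (¬p3), p3 = False.
Case p6 = False:
Every clause is now satisfied; p5 is unconstrained.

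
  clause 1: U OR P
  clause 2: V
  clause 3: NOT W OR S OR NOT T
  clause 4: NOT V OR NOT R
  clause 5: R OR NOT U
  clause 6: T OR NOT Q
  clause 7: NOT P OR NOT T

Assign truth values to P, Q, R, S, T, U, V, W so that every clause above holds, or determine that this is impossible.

P=true,  Q=false,  R=false,  S=false,  T=false,  U=false,  V=true,  W=true

Unit clause (V) forces V = true.
Unit clause (NOT R) forces R = false.
Unit clause (NOT U) forces U = false.
Unit clause (P) forces P = true.
Unit clause (NOT T) forces T = false.
Unit clause (NOT Q) forces Q = false.
All clauses hold; S, W can take either value.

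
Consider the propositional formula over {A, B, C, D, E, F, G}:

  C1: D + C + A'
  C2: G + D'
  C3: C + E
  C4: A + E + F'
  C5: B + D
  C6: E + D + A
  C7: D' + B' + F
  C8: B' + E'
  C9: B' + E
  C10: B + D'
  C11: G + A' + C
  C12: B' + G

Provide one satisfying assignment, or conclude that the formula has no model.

Suppose G = 1.
Suppose C = 1.
Suppose B = 1.
From the singleton clause (E'), E = 0.
But (E) is also a unit clause — contradiction.
Undo B and try B = 0.
From the singleton clause (D), D = 1.
But (D') is also a unit clause — contradiction.
Either choice for B ends in contradiction.
Undo C and try C = 0.
From the singleton clause (E), E = 1.
From the singleton clause (B'), B = 0.
From the singleton clause (D), D = 1.
But (D') is also a unit clause — contradiction.
Either choice for C ends in contradiction.
Undo G and try G = 0.
From the singleton clause (D'), D = 0.
From the singleton clause (B), B = 1.
But (B') is also a unit clause — contradiction.
Either choice for G ends in contradiction.

UNSATISFIABLE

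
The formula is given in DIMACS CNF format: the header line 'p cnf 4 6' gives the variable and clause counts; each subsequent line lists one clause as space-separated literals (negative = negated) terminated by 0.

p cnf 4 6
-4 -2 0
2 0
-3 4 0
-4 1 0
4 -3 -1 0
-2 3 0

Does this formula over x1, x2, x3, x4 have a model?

No, unsatisfiable

(x2) alone gives x2 = True.
(¬x4) alone gives x4 = False.
(¬x3) alone gives x3 = False.
But (x3) is also a unit clause — contradiction.
No assignment satisfies every clause.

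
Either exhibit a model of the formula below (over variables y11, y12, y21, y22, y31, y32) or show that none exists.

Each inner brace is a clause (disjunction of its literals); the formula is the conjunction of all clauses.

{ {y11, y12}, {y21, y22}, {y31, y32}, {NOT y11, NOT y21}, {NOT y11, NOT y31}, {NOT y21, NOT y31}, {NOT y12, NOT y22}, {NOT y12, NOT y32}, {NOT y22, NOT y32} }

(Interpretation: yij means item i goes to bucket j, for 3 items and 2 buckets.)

Branch on y11: set y11 = true.
(NOT y21) alone gives y21 = false.
(y22) alone gives y22 = true.
(NOT y31) alone gives y31 = false.
(y32) alone gives y32 = true.
That conflicts with the unit clause (NOT y32).
That branch fails; take y11 = false instead.
(y12) alone gives y12 = true.
(NOT y22) alone gives y22 = false.
(y21) alone gives y21 = true.
(NOT y31) alone gives y31 = false.
(y32) alone gives y32 = true.
That conflicts with the unit clause (NOT y32).
Both values of y11 lead to a conflict.

UNSATISFIABLE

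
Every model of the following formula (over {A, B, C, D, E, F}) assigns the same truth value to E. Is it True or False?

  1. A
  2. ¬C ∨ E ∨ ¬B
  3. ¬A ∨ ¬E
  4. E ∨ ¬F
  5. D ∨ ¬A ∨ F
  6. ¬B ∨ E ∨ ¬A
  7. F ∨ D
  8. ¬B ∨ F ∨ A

Suppose E = True.
The clause (A) is unit, so A = True.
That conflicts with the unit clause (¬A).
So every satisfying assignment has E = False.

False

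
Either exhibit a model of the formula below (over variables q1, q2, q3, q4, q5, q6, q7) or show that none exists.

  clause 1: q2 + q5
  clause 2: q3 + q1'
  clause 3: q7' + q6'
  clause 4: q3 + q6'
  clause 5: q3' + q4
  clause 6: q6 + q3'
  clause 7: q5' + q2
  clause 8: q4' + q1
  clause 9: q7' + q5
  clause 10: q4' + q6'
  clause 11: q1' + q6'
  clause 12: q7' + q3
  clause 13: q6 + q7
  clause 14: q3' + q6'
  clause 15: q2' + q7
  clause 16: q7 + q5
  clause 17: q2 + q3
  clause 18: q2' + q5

Case q2 = 1:
From the singleton clause (q7), q7 = 1.
From the singleton clause (q6'), q6 = 0.
From the singleton clause (q3'), q3 = 0.
Now (q3) is unsatisfied and unit — conflict.
Backtrack on q2: now try q2 = 0.
From the singleton clause (q5), q5 = 1.
Now (q5') is unsatisfied and unit — conflict.
Neither q2 = 1 nor q2 = 0 works.

UNSATISFIABLE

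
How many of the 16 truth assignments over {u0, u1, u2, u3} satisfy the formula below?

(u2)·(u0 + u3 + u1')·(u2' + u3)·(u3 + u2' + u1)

There are 2^4 = 16 truth assignments over (u0, u1, u2, u3).
Check each against the 4 clauses (columns in the order u0, u1, u2, u3):
  F F F F  ✗ fails (u2)
  F F F T  ✗ fails (u2)
  F F T F  ✗ fails (u2' + u3)
  F F T T  ✓ satisfies all
  F T F F  ✗ fails (u2)
  F T F T  ✗ fails (u2)
  F T T F  ✗ fails (u0 + u3 + u1')
  F T T T  ✓ satisfies all
  T F F F  ✗ fails (u2)
  T F F T  ✗ fails (u2)
  T F T F  ✗ fails (u2' + u3)
  T F T T  ✓ satisfies all
  T T F F  ✗ fails (u2)
  T T F T  ✗ fails (u2)
  T T T F  ✗ fails (u2' + u3)
  T T T T  ✓ satisfies all
4 of the 16 rows are models.

4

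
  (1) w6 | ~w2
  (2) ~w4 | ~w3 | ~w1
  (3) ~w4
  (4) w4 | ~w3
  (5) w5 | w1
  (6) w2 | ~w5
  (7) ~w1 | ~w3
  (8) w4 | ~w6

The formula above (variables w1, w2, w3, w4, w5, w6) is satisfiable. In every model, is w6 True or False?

False

Suppose w6 = 1.
Unit clause (~w4) forces w4 = 0.
Now (w4) is unsatisfied and unit — conflict.
So every satisfying assignment has w6 = False.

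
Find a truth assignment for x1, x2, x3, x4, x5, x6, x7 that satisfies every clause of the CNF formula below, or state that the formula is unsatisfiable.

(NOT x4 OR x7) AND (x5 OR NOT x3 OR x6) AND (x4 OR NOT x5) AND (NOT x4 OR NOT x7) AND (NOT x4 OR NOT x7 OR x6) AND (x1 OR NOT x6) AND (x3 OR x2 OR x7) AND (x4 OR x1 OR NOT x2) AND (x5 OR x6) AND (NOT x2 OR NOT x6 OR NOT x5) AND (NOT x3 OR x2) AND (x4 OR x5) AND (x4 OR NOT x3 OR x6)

UNSATISFIABLE

Case x4 = false:
From the singleton clause (NOT x5), x5 = false.
But (x5) is also a unit clause — contradiction.
Undo x4 and try x4 = true.
From the singleton clause (x7), x7 = true.
But (NOT x7) is also a unit clause — contradiction.
Either choice for x4 ends in contradiction.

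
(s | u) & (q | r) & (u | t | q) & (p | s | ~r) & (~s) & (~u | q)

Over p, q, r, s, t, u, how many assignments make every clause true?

6

There are 2^6 = 64 truth assignments over (p, q, r, s, t, u).
Split on p. With p = 1, the clauses containing p are satisfied and ~p drops from the rest; 4 of the 2^5 = 32 assignments to the other variables satisfy what remains.
With p = 0, by the same count on the reduced clause set, 2 assignments work.
(One model: p=F, q=T, r=F, s=F, t=F, u=T.)
Total: 4 + 2 = 6.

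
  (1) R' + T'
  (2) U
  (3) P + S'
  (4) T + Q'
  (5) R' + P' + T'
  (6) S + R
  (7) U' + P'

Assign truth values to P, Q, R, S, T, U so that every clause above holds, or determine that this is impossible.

Unit clause (U) forces U = 1.
Unit clause (P') forces P = 0.
Unit clause (S') forces S = 0.
Unit clause (R) forces R = 1.
Unit clause (T') forces T = 0.
Unit clause (Q') forces Q = 0.
All clauses are satisfied.

P: 0,  Q: 0,  R: 1,  S: 0,  T: 0,  U: 1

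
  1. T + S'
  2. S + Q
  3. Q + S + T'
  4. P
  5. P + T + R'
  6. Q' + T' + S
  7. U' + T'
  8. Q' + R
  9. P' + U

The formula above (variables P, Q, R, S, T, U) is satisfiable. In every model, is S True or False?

Suppose S = 1.
From the singleton clause (T), T = 1.
From the singleton clause (P), P = 1.
From the singleton clause (U'), U = 0.
But (U) is also a unit clause — contradiction.
So every satisfying assignment has S = False.

False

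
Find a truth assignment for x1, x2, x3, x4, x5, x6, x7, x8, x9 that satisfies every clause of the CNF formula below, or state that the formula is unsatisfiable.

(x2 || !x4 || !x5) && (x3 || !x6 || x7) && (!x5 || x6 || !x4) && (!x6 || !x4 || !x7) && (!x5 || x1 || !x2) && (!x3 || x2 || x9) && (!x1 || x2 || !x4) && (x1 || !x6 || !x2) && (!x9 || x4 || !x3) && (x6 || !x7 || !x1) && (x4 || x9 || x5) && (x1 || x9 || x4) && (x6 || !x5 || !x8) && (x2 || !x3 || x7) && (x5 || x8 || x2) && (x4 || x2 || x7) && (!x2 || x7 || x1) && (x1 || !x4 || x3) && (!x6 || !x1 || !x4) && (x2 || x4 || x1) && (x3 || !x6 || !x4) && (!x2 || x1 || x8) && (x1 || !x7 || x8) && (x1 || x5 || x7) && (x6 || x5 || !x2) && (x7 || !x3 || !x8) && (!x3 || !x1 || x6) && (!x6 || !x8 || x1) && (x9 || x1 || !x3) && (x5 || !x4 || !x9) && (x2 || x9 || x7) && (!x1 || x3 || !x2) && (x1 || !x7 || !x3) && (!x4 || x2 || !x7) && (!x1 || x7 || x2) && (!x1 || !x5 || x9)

Case x2 = false:
Case x4 = false:
Unit clause (x7) forces x7 = true.
Unit clause (x1) forces x1 = true.
Unit clause (x6) forces x6 = true.
Case x3 = false:
Case x9 = true:
Case x5 = true:
No clause remains; x8 is free.

x1: true,  x2: false,  x3: false,  x4: false,  x5: true,  x6: true,  x7: true,  x8: false,  x9: true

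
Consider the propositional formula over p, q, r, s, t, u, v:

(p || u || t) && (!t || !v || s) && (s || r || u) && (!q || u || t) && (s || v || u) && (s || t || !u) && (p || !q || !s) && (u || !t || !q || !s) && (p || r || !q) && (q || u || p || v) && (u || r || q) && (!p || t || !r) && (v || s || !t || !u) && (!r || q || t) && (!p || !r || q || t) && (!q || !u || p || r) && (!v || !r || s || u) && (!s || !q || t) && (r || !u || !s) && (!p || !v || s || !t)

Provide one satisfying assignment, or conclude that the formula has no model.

Suppose p = false.
Suppose u = true.
Suppose s = true.
Unit clause (!q) forces q = false.
Unit clause (r) forces r = true.
Unit clause (t) forces t = true.
No clause remains; v is free.

p ↦ false, q ↦ false, r ↦ true, s ↦ true, t ↦ true, u ↦ true, v ↦ true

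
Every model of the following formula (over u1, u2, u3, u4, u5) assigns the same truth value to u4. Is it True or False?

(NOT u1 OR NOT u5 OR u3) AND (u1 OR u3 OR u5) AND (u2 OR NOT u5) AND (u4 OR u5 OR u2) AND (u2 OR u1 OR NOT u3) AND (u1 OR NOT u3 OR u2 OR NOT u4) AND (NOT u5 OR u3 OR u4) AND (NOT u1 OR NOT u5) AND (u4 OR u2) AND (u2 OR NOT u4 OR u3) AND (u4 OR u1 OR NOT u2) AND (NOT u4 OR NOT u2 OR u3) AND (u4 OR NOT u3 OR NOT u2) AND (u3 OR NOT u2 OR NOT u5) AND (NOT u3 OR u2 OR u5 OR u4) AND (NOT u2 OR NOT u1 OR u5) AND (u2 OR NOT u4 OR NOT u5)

Suppose u4 = false.
(u2) alone gives u2 = true.
(u1) alone gives u1 = true.
(NOT u5) alone gives u5 = false.
That conflicts with the unit clause (u5).
So every satisfying assignment has u4 = True.

True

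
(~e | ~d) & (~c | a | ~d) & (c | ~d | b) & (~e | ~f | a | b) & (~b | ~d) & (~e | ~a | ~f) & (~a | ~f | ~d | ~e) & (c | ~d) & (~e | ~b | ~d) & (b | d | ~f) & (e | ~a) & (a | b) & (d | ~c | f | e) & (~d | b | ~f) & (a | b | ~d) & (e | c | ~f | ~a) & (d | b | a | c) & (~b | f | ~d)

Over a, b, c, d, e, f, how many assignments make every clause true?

There are 2^6 = 64 truth assignments over (a, b, c, d, e, f).
Split on a. With a = 1, the clauses containing a are satisfied and ~a drops from the rest; 4 of the 2^5 = 32 assignments to the other variables satisfy what remains.
With a = 0, by the same count on the reduced clause set, 7 assignments work.
(One model: a=F, b=T, c=F, d=F, e=F, f=F.)
Total: 4 + 7 = 11.

11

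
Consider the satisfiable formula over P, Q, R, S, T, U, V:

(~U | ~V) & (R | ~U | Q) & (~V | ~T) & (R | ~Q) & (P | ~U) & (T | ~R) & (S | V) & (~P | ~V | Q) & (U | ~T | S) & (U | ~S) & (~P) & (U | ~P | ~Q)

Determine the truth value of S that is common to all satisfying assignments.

False

Suppose S = 1.
From the singleton clause (U), U = 1.
From the singleton clause (~V), V = 0.
From the singleton clause (P), P = 1.
That conflicts with the unit clause (~P).
So every satisfying assignment has S = False.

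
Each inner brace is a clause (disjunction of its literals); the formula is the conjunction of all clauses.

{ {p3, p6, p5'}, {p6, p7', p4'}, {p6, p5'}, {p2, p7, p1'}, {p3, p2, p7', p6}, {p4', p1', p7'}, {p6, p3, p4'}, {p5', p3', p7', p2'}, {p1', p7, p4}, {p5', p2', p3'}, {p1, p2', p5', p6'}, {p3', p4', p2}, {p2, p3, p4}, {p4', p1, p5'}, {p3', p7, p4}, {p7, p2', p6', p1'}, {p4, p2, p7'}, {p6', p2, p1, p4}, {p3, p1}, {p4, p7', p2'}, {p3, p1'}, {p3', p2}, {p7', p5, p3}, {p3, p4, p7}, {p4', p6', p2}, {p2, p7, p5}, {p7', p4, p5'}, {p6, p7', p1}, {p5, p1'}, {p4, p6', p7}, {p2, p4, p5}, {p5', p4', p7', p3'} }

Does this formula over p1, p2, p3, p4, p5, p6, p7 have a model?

Satisfiable

Case p6 = 1:
Case p3 = 1:
From the singleton clause (p2), p2 = 1.
From the singleton clause (p5'), p5 = 0.
From the singleton clause (p1'), p1 = 0.
Case p7 = 1:
From the singleton clause (p4), p4 = 1.
Every clause now holds.
A satisfying assignment: p1 ↦ 0; p2 ↦ 1; p3 ↦ 1; p4 ↦ 1; p5 ↦ 0; p6 ↦ 1; p7 ↦ 1.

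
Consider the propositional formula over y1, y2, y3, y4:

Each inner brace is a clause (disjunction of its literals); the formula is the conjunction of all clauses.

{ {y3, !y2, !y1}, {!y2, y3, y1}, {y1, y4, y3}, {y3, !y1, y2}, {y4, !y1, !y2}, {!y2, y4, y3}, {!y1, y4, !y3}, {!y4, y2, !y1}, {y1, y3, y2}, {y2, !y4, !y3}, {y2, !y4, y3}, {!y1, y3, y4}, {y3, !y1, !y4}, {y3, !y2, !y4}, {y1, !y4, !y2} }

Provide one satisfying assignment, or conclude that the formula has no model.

Try y3 = true.
Try y1 = false.
Try y2 = false.
The clause (!y4) is unit, so y4 = false.
All clauses are satisfied.

y1 ↦ false, y2 ↦ false, y3 ↦ true, y4 ↦ false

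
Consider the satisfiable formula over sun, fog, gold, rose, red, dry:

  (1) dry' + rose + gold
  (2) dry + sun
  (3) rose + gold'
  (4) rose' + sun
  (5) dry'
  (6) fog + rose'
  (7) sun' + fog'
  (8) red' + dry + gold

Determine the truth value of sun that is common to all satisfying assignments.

True

Suppose sun = 0.
The clause (dry) is unit, so dry = 1.
That conflicts with the unit clause (dry').
So every satisfying assignment has sun = True.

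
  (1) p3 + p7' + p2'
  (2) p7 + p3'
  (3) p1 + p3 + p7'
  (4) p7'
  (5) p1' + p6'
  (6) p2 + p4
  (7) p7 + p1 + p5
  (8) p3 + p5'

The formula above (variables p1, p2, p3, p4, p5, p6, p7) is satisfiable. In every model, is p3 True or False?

False

Suppose p3 = 1.
Unit clause (p7) forces p7 = 1.
Now (p7') is unsatisfied and unit — conflict.
So every satisfying assignment has p3 = False.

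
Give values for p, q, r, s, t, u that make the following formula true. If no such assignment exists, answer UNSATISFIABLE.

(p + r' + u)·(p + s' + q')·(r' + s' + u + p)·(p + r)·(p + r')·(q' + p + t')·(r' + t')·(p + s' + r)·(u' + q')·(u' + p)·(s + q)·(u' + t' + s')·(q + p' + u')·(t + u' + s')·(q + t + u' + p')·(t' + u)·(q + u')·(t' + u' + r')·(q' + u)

Try p = 1.
Try r = 1.
The clause (t') is unit, so t = 0.
Try u = 0.
The clause (q') is unit, so q = 0.
The clause (s) is unit, so s = 1.
This assignment satisfies each clause.

p ↦ 1; q ↦ 0; r ↦ 1; s ↦ 1; t ↦ 0; u ↦ 0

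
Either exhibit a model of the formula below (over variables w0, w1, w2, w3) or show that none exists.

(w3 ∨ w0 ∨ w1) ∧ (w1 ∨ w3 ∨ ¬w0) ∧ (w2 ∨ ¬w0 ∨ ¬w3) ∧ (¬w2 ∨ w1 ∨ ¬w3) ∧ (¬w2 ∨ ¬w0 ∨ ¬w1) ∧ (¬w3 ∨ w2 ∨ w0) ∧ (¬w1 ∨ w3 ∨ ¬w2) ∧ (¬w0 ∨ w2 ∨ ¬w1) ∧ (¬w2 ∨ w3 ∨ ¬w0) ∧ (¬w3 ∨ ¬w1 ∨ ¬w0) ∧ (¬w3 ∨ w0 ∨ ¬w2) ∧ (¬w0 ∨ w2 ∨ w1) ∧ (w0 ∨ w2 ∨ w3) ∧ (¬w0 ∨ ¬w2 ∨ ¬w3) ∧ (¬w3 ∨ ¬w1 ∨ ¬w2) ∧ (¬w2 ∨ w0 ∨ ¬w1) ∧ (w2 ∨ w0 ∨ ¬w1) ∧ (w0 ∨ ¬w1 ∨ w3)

Try w3 = True.
Try w2 = True.
The clause (w1) is unit, so w1 = True.
That conflicts with the unit clause (¬w1).
That branch fails; take w2 = False instead.
The clause (¬w0) is unit, so w0 = False.
That conflicts with the unit clause (w0).
Neither w2 = True nor w2 = False works.
That branch fails; take w3 = False instead.
Try w0 = True.
The clause (w1) is unit, so w1 = True.
The clause (¬w2) is unit, so w2 = False.
That conflicts with the unit clause (w2).
That branch fails; take w0 = False instead.
The clause (w1) is unit, so w1 = True.
That conflicts with the unit clause (¬w1).
Neither w0 = True nor w0 = False works.
Neither w3 = True nor w3 = False works.

UNSATISFIABLE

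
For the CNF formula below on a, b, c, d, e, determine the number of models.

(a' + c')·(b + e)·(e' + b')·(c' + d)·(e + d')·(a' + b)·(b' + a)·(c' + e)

4

There are 2^5 = 32 truth assignments over (a, b, c, d, e).
Split on a. With a = 1, the clauses containing a are satisfied and a' drops from the rest; 1 of the 2^4 = 16 assignments to the other variables satisfy what remains.
With a = 0, by the same count on the reduced clause set, 3 assignments work.
(One model: a=F, b=F, c=F, d=F, e=T.)
Total: 1 + 3 = 4.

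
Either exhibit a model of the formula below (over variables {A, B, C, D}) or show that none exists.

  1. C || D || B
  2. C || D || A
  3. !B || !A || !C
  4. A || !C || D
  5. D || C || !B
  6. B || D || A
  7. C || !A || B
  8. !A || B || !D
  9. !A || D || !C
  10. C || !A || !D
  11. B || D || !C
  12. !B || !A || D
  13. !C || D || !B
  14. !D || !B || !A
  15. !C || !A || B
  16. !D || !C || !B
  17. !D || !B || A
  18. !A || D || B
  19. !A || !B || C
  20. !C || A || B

Try C = false.
Try D = true.
(!A) alone gives A = false.
(!B) alone gives B = false.
All clauses are satisfied.

A=false; B=false; C=false; D=true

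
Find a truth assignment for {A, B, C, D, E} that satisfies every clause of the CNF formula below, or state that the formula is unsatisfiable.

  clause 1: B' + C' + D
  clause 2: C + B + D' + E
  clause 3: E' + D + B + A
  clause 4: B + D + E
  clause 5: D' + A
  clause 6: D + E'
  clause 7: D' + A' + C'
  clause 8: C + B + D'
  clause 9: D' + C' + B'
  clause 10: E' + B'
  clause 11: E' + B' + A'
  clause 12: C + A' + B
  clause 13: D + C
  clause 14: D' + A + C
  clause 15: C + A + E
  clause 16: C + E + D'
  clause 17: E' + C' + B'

Suppose D = 0.
(E') alone gives E = 0.
(B) alone gives B = 1.
(C') alone gives C = 0.
Now (C) is unsatisfied and unit — conflict.
So D must be the other value — set D = 1.
(A) alone gives A = 1.
(C') alone gives C = 0.
(B) alone gives B = 1.
(E') alone gives E = 0.
Now (E) is unsatisfied and unit — conflict.
Neither D = 1 nor D = 0 works.

UNSATISFIABLE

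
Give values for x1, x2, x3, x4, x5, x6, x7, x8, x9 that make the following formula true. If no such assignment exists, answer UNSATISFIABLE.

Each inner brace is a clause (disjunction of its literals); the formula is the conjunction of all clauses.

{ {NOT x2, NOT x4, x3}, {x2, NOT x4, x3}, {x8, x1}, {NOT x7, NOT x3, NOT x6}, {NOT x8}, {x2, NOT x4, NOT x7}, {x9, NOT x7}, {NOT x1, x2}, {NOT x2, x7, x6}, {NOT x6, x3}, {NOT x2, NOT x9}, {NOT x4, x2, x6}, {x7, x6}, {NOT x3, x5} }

x1 ↦ true, x2 ↦ true, x3 ↦ true, x4 ↦ false, x5 ↦ true, x6 ↦ true, x7 ↦ false, x8 ↦ false, x9 ↦ false

Unit clause (NOT x8) forces x8 = false.
Unit clause (x1) forces x1 = true.
Unit clause (x2) forces x2 = true.
Unit clause (NOT x9) forces x9 = false.
Unit clause (NOT x7) forces x7 = false.
Unit clause (x6) forces x6 = true.
Unit clause (x3) forces x3 = true.
Unit clause (x5) forces x5 = true.
Every clause is now satisfied; x4 is unconstrained.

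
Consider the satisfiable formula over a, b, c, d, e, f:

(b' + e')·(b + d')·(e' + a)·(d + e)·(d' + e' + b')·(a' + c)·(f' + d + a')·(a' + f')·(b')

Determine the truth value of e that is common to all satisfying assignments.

Suppose e = 0.
Unit clause (d) forces d = 1.
Unit clause (b) forces b = 1.
That conflicts with the unit clause (b').
So every satisfying assignment has e = True.

True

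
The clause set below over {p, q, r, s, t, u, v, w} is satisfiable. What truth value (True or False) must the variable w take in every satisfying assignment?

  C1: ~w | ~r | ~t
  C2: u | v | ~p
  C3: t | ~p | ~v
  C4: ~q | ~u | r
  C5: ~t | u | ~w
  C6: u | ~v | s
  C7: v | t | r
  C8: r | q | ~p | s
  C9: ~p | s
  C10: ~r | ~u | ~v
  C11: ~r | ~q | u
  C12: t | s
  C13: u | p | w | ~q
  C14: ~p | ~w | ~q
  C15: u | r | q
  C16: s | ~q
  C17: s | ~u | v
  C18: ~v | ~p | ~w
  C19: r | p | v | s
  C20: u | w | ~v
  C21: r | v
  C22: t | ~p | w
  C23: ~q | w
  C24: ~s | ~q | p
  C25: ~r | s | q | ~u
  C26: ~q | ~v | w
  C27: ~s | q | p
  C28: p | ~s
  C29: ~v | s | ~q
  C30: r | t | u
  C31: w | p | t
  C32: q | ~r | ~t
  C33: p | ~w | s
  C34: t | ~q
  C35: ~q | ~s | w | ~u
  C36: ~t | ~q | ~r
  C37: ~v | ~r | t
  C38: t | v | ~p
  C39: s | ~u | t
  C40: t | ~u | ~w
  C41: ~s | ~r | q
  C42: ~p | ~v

False

Suppose w = 1.
Try r = 0.
From the singleton clause (v), v = 1.
From the singleton clause (~p), p = 0.
From the singleton clause (~s), s = 0.
That conflicts with the unit clause (s).
That branch fails; take r = 1 instead.
From the singleton clause (~t), t = 0.
From the singleton clause (s), s = 1.
From the singleton clause (p), p = 1.
From the singleton clause (~v), v = 0.
That conflicts with the unit clause (v).
Neither r = 1 nor r = 0 works.
So every satisfying assignment has w = False.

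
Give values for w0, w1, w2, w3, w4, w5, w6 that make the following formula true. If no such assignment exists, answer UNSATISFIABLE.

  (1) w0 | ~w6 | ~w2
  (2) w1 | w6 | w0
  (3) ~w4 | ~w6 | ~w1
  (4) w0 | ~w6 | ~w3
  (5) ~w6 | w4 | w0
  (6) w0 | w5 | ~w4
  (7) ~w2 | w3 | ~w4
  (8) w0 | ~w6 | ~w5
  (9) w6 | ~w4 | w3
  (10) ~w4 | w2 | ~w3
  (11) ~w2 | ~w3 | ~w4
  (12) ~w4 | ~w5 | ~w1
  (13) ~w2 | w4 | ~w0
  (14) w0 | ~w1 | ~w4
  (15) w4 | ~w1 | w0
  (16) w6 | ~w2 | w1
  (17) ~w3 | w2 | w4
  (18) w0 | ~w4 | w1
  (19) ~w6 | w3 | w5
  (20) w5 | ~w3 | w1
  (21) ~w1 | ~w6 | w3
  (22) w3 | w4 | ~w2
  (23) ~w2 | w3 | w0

Suppose w0 = 1.
Suppose w2 = 0.
Suppose w4 = 0.
From the singleton clause (~w3), w3 = 0.
Suppose w6 = 1.
From the singleton clause (w5), w5 = 1.
From the singleton clause (~w1), w1 = 0.
Every clause now holds.

w0 ↦ 1; w1 ↦ 0; w2 ↦ 0; w3 ↦ 0; w4 ↦ 0; w5 ↦ 1; w6 ↦ 1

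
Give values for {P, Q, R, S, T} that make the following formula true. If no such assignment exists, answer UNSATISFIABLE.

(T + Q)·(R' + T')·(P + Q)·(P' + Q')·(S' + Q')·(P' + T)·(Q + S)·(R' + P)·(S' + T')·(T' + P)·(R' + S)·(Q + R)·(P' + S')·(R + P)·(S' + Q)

UNSATISFIABLE

Suppose T = 1.
(R') alone gives R = 0.
(S') alone gives S = 0.
(Q) alone gives Q = 1.
(P') alone gives P = 0.
That conflicts with the unit clause (P).
Backtrack on T: now try T = 0.
(Q) alone gives Q = 1.
(P') alone gives P = 0.
(S') alone gives S = 0.
(R') alone gives R = 0.
That conflicts with the unit clause (R).
Neither T = 1 nor T = 0 works.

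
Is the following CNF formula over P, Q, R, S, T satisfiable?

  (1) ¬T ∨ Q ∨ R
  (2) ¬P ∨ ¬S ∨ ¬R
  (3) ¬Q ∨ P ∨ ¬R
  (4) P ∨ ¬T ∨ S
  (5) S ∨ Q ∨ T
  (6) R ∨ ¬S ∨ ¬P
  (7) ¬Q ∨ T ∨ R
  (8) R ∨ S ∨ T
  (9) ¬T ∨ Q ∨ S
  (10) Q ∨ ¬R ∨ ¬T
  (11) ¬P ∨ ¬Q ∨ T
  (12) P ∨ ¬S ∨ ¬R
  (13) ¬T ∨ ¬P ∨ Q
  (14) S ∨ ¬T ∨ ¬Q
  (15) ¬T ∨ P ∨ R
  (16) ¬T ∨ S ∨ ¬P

Branch on T: set T = False.
Branch on S: set S = True.
Branch on P: set P = False.
Unit clause (¬R) forces R = False.
Unit clause (¬Q) forces Q = False.
All clauses are satisfied.
A satisfying assignment: P=False, Q=False, R=False, S=True, T=False.

Yes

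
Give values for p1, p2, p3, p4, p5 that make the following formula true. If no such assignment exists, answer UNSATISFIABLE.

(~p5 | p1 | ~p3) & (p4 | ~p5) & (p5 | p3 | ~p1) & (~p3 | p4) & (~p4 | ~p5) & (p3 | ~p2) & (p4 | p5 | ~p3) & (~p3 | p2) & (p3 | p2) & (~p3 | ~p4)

Branch on p4: set p4 = 1.
(~p5) alone gives p5 = 0.
(~p3) alone gives p3 = 0.
(~p1) alone gives p1 = 0.
(~p2) alone gives p2 = 0.
Now (p2) is unsatisfied and unit — conflict.
That branch fails; take p4 = 0 instead.
(~p5) alone gives p5 = 0.
(~p3) alone gives p3 = 0.
(~p1) alone gives p1 = 0.
(~p2) alone gives p2 = 0.
Now (p2) is unsatisfied and unit — conflict.
Both values of p4 lead to a conflict.

UNSATISFIABLE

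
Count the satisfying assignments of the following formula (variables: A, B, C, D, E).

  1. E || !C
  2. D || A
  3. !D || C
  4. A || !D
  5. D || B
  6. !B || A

There are 2^5 = 32 truth assignments over (A, B, C, D, E).
Split on C. With C = true, the clauses containing C are satisfied and !C drops from the rest; 3 of the 2^4 = 16 assignments to the other variables satisfy what remains.
With C = false, by the same count on the reduced clause set, 2 assignments work.
(One model: A=T, B=F, C=T, D=T, E=T.)
Total: 3 + 2 = 5.

5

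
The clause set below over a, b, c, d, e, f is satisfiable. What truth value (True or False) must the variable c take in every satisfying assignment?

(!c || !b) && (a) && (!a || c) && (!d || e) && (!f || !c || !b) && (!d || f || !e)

Suppose c = false.
(a) alone gives a = true.
That conflicts with the unit clause (!a).
So every satisfying assignment has c = True.

True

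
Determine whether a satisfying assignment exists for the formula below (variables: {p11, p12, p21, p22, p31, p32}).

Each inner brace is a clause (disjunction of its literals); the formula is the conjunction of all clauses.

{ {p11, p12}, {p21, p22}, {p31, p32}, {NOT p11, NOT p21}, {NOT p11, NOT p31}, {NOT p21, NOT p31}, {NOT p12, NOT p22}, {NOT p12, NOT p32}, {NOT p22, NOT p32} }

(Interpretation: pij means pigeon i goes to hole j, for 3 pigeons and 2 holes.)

Try p11 = true.
Unit clause (NOT p21) forces p21 = false.
Unit clause (p22) forces p22 = true.
Unit clause (NOT p31) forces p31 = false.
Unit clause (p32) forces p32 = true.
But (NOT p32) is also a unit clause — contradiction.
So p11 must be the other value — set p11 = false.
Unit clause (p12) forces p12 = true.
Unit clause (NOT p22) forces p22 = false.
Unit clause (p21) forces p21 = true.
Unit clause (NOT p31) forces p31 = false.
Unit clause (p32) forces p32 = true.
But (NOT p32) is also a unit clause — contradiction.
Either choice for p11 ends in contradiction.
No assignment satisfies every clause.

Unsatisfiable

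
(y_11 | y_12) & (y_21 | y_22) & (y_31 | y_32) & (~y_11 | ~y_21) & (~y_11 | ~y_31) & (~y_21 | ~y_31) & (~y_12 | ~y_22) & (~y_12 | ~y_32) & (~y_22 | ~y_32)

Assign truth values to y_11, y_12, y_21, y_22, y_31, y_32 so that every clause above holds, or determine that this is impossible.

Suppose y_11 = 1.
(~y_21) alone gives y_21 = 0.
(y_22) alone gives y_22 = 1.
(~y_31) alone gives y_31 = 0.
(y_32) alone gives y_32 = 1.
That conflicts with the unit clause (~y_32).
That branch fails; take y_11 = 0 instead.
(y_12) alone gives y_12 = 1.
(~y_22) alone gives y_22 = 0.
(y_21) alone gives y_21 = 1.
(~y_31) alone gives y_31 = 0.
(y_32) alone gives y_32 = 1.
That conflicts with the unit clause (~y_32).
Either choice for y_11 ends in contradiction.

UNSATISFIABLE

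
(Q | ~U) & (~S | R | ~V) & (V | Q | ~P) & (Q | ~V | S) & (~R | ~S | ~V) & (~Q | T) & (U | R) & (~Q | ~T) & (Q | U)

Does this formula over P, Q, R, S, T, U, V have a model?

Branch on Q: set Q = 1.
From the singleton clause (T), T = 1.
That conflicts with the unit clause (~T).
That branch fails; take Q = 0 instead.
From the singleton clause (~U), U = 0.
That conflicts with the unit clause (U).
Either choice for Q ends in contradiction.
No assignment satisfies every clause.

Unsatisfiable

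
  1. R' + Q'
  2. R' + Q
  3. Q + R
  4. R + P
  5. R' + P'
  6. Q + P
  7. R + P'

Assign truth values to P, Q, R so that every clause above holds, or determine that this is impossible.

Case R = 0:
From the singleton clause (Q), Q = 1.
From the singleton clause (P), P = 1.
But (P') is also a unit clause — contradiction.
Undo R and try R = 1.
From the singleton clause (Q'), Q = 0.
But (Q) is also a unit clause — contradiction.
Neither R = 1 nor R = 0 works.

UNSATISFIABLE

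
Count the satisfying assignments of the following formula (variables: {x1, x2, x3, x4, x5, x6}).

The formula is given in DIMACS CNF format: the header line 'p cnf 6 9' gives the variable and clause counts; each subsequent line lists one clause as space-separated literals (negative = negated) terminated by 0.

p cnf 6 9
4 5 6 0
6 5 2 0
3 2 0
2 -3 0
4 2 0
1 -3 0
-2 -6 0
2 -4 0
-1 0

3

There are 2^6 = 64 truth assignments over (x1, x2, x3, x4, x5, x6).
Split on x1. With x1 = True, the clauses containing x1 are satisfied and ¬x1 drops from the rest; 0 of the 2^5 = 32 assignments to the other variables satisfy what remains.
With x1 = False, by the same count on the reduced clause set, 3 assignments work.
Total: 0 + 3 = 3.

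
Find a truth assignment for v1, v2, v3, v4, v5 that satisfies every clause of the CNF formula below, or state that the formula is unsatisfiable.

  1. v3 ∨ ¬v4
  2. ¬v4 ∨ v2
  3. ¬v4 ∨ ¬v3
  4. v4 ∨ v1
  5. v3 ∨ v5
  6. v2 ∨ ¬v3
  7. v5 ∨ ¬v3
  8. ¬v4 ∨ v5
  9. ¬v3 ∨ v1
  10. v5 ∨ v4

v1 ↦ True,  v2 ↦ True,  v3 ↦ True,  v4 ↦ False,  v5 ↦ True

Case v3 = True:
From the singleton clause (¬v4), v4 = False.
From the singleton clause (v1), v1 = True.
From the singleton clause (v2), v2 = True.
From the singleton clause (v5), v5 = True.
All clauses are satisfied.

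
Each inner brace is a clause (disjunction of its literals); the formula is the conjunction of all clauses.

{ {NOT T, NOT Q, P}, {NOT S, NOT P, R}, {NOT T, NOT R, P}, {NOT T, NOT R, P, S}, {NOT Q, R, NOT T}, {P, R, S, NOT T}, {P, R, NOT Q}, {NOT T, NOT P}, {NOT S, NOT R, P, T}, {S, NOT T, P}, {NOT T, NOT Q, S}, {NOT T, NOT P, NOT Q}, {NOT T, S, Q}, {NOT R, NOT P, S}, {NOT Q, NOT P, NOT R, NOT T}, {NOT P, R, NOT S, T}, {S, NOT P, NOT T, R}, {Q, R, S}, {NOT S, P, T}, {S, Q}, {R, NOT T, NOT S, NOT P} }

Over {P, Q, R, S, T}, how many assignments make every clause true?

5

There are 2^5 = 32 truth assignments over (P, Q, R, S, T).
Split on R. With R = true, the clauses containing R are satisfied and NOT R drops from the rest; 3 of the 2^4 = 16 assignments to the other variables satisfy what remains.
With R = false, by the same count on the reduced clause set, 2 assignments work.
(One model: P=F, Q=F, R=F, S=T, T=T.)
Total: 3 + 2 = 5.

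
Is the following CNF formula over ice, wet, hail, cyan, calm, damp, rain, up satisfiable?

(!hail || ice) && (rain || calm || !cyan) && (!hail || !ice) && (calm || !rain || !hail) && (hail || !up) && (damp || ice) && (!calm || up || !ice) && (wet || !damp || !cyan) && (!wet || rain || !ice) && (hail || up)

Unsatisfiable

Suppose hail = false.
(!up) alone gives up = false.
But (up) is also a unit clause — contradiction.
Undo hail and try hail = true.
(ice) alone gives ice = true.
But (!ice) is also a unit clause — contradiction.
Either choice for hail ends in contradiction.
No assignment satisfies every clause.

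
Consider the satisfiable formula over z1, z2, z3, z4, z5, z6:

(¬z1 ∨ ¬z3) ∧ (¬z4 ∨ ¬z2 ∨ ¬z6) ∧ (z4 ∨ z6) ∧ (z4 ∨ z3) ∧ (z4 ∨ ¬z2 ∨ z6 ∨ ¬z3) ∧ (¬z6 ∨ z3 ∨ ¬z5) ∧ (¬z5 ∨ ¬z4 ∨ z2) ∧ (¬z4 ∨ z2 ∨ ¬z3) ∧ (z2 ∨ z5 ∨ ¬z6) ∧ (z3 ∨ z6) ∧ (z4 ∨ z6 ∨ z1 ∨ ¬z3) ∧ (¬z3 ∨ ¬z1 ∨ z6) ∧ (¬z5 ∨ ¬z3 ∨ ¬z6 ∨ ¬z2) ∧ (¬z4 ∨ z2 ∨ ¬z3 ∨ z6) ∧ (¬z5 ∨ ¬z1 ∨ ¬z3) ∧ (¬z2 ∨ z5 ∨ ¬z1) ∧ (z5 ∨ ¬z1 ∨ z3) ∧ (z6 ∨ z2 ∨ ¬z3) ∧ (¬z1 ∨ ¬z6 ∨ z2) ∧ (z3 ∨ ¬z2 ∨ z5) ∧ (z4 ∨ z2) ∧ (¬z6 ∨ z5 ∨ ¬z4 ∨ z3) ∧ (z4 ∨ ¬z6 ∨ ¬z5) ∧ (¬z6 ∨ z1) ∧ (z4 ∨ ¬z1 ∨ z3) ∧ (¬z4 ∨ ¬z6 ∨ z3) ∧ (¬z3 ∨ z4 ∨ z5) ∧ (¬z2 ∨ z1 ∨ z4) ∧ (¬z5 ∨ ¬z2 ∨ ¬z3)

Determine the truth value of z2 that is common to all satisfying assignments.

True

Suppose z2 = False.
(z4) alone gives z4 = True.
(¬z5) alone gives z5 = False.
(¬z3) alone gives z3 = False.
(¬z6) alone gives z6 = False.
But (z6) is also a unit clause — contradiction.
So every satisfying assignment has z2 = True.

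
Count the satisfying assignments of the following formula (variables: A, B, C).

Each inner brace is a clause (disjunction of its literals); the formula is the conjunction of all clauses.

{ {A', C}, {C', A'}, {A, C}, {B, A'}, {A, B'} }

1

There are 2^3 = 8 truth assignments over (A, B, C).
Check each against the 5 clauses (columns in the order A, B, C):
  F F F  ✗ fails (A + C)
  F F T  ✓ satisfies all
  F T F  ✗ fails (A + C)
  F T T  ✗ fails (A + B')
  T F F  ✗ fails (A' + C)
  T F T  ✗ fails (C' + A')
  T T F  ✗ fails (A' + C)
  T T T  ✗ fails (C' + A')
1 of the 8 rows is a model.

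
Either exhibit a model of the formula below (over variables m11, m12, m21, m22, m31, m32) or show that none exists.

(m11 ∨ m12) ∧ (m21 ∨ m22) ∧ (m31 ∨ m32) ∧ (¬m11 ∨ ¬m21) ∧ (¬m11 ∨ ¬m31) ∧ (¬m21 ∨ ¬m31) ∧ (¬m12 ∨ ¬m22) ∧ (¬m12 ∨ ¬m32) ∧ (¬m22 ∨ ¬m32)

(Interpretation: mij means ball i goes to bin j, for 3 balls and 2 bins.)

Suppose m11 = True.
(¬m21) alone gives m21 = False.
(m22) alone gives m22 = True.
(¬m31) alone gives m31 = False.
(m32) alone gives m32 = True.
That conflicts with the unit clause (¬m32).
So m11 must be the other value — set m11 = False.
(m12) alone gives m12 = True.
(¬m22) alone gives m22 = False.
(m21) alone gives m21 = True.
(¬m31) alone gives m31 = False.
(m32) alone gives m32 = True.
That conflicts with the unit clause (¬m32).
Either choice for m11 ends in contradiction.

UNSATISFIABLE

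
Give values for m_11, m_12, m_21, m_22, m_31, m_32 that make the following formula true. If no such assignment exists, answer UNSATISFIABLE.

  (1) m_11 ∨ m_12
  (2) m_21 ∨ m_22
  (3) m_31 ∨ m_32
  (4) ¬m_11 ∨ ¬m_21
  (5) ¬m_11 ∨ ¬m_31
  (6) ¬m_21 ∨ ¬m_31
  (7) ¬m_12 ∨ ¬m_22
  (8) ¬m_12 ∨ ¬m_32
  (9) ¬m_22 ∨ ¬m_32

Try m_11 = True.
The clause (¬m_21) is unit, so m_21 = False.
The clause (m_22) is unit, so m_22 = True.
The clause (¬m_31) is unit, so m_31 = False.
The clause (m_32) is unit, so m_32 = True.
That conflicts with the unit clause (¬m_32).
That branch fails; take m_11 = False instead.
The clause (m_12) is unit, so m_12 = True.
The clause (¬m_22) is unit, so m_22 = False.
The clause (m_21) is unit, so m_21 = True.
The clause (¬m_31) is unit, so m_31 = False.
The clause (m_32) is unit, so m_32 = True.
That conflicts with the unit clause (¬m_32).
Both values of m_11 lead to a conflict.

UNSATISFIABLE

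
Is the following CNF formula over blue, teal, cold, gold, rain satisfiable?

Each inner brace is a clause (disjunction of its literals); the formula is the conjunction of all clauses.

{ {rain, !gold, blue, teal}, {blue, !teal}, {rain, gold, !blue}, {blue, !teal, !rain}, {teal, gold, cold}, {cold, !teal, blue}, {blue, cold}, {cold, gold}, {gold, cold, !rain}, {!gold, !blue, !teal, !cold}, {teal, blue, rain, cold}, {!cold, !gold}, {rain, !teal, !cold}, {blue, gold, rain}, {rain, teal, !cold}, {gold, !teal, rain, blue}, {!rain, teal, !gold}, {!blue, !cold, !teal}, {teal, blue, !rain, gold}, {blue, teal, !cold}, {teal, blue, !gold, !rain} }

Yes

Case blue = true:
Case rain = true:
Case cold = true:
Unit clause (!gold) forces gold = false.
Unit clause (!teal) forces teal = false.
This assignment satisfies each clause.
A satisfying assignment: blue ↦ true,  teal ↦ false,  cold ↦ true,  gold ↦ false,  rain ↦ true.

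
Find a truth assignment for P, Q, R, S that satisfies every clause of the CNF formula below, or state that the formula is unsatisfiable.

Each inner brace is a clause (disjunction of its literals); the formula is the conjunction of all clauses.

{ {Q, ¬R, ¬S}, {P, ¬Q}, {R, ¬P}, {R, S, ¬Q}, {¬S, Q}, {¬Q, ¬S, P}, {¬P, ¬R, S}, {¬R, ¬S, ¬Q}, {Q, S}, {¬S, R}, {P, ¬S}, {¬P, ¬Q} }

UNSATISFIABLE

Try P = True.
(R) alone gives R = True.
(S) alone gives S = True.
(Q) alone gives Q = True.
But (¬Q) is also a unit clause — contradiction.
So P must be the other value — set P = False.
(¬Q) alone gives Q = False.
(¬S) alone gives S = False.
But (S) is also a unit clause — contradiction.
Either choice for P ends in contradiction.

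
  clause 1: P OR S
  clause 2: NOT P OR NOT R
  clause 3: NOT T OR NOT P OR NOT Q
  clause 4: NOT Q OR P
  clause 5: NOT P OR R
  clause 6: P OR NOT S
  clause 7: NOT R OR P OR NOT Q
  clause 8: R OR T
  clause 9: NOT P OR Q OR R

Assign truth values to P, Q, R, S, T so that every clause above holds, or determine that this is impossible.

Case P = true:
From the singleton clause (NOT R), R = false.
That conflicts with the unit clause (R).
Undo P and try P = false.
From the singleton clause (S), S = true.
That conflicts with the unit clause (NOT S).
Either choice for P ends in contradiction.

UNSATISFIABLE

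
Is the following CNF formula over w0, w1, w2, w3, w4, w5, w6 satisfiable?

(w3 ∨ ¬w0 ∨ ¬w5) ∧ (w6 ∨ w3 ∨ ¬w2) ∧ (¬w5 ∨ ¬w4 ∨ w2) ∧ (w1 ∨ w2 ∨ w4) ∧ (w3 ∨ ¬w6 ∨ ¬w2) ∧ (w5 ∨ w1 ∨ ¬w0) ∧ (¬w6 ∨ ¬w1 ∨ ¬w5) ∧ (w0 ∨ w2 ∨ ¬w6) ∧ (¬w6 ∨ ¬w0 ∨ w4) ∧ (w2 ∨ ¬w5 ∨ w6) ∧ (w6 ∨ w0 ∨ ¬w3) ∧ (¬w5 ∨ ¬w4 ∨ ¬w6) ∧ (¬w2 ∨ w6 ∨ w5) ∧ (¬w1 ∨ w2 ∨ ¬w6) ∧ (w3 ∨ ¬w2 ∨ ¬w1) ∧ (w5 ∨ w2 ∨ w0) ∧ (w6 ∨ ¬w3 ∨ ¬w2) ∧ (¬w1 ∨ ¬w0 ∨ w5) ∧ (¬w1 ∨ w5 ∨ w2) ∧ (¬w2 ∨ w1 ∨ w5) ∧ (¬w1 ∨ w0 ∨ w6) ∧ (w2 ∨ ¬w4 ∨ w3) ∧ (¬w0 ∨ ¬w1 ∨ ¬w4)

Yes, satisfiable

Try w3 = True.
Try w6 = True.
Try w1 = False.
Try w2 = True.
Unit clause (w5) forces w5 = True.
Unit clause (¬w4) forces w4 = False.
Unit clause (¬w0) forces w0 = False.
This assignment satisfies each clause.
A satisfying assignment: w0 ↦ False; w1 ↦ False; w2 ↦ True; w3 ↦ True; w4 ↦ False; w5 ↦ True; w6 ↦ True.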